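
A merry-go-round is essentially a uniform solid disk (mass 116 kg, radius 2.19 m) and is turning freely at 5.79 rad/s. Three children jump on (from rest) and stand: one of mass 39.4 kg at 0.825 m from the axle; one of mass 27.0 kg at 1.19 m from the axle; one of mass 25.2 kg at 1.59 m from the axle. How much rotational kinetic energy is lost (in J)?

No external torque acts about the axle; L_before = L_after.
I_p = ½(116)(2.19)² = 278.2 kg·m².
Added inertia Σmr² = (39.4)(0.825)² + (27.0)(1.19)² + (25.2)(1.59)² = 128.8 kg·m²; I_f = 278.2 + 128.8 = 406.9 kg·m².
ω_f = I_p ω_i / I_f = (278.2)(5.79) / 406.9 = 3.958 rad/s.
KE_i = ½(278.2)(5.790 rad/s)² = 4663 J; KE_f = ½(406.9)(3.958)² = 3187 J.

energy lost ≈ 1480 J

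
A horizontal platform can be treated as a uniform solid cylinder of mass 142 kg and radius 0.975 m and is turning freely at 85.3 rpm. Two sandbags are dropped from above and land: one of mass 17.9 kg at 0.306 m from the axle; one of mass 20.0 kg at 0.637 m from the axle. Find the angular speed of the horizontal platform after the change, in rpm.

ω_f ≈ 74.5 rpm

The added mass arrives with no angular momentum about the axle, and any external torque about the axle is negligible, so the system's angular momentum is conserved.
I_p = ½(142)(0.975)² = 67.49 kg·m².
Added inertia Σmr² = (17.9)(0.306)² + (20.0)(0.637)² = 9.791 kg·m²; I_f = 67.49 + 9.791 = 77.29 kg·m².
ω_f = I_p ω_i / I_f = (67.49)(85.3) / 77.29 = 74.49 rpm.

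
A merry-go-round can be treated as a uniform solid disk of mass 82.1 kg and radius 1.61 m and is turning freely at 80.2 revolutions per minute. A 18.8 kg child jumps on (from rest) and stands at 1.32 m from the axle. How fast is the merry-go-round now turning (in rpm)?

No external torque acts about the axle; L_before = L_after.
I_p = ½(82.1)(1.61)² = 106.4 kg·m².
Added inertia Σmr² = (18.8)(1.32)² = 32.76 kg·m²; I_f = 106.4 + 32.76 = 139.2 kg·m².
ω_f = I_p ω_i / I_f = (106.4)(80.2) / 139.2 = 61.32 rpm.

ω_f ≈ 61.3 rpm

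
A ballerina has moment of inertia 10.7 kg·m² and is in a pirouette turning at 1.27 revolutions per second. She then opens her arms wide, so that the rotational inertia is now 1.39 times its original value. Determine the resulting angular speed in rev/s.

ω₂ ≈ 0.914 rev/s

No external torque acts about the spin axis, so angular momentum is conserved.
I₂ = 1.39 × 10.7 = 14.87 kg·m².
ω₂ = I₁ω₁ / I₂ = (10.70)(1.27 rev/s) / (14.87) = 0.9137 rev/s.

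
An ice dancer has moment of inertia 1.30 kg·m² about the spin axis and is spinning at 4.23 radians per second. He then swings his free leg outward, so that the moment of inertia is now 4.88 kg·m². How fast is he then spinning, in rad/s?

ω₂ ≈ 1.13 rad/s

Angular momentum about the spin axis is conserved since the torque about it is zero.
ω₂ = I₁ω₁ / I₂ = (1.300)(4.23 rad/s) / (4.880) = 1.127 rad/s.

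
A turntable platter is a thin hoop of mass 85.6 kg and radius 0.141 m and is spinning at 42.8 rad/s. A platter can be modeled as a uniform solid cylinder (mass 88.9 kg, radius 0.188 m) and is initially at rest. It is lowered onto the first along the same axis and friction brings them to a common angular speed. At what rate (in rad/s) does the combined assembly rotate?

|ω_f| ≈ 22.3 rad/s

The coupling torques are internal; angular momentum about the shared axis is conserved.
Moments of inertia: I_A = (85.6)(0.141)² = 1.702 kg·m²; I_B = ½(88.9)(0.188)² = 1.571 kg·m².
Taking A's sense as positive: L = (1.702)(42.8) = 72.84 kg·m²·rad/s.
Combined I = 1.702 + 1.571 = 3.273 kg·m².
ω_f = L / I = 72.84 / 3.273 = 22.26 rad/s.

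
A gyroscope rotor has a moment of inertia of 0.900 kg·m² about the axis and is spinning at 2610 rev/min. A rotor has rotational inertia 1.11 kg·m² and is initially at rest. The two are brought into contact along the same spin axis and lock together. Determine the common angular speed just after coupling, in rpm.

|ω_f| ≈ 1170 rpm

The coupling torques are internal; angular momentum about the shared axis is conserved.
Taking A's sense as positive: L = (0.9000)(2610) = 2349 kg·m²·rpm.
Combined I = 0.9000 + 1.110 = 2.010 kg·m².
ω_f = L / I = 2349 / 2.010 = 1169 rpm.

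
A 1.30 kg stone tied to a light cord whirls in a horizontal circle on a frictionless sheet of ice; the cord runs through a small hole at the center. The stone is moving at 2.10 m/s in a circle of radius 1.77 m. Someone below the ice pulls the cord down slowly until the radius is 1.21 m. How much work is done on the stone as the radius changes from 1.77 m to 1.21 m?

W ≈ 3.27 J

Central (radial) force ⇒ zero torque about the center ⇒ m v r is constant.
v₂ = v₁ r₁ / r₂ = (2.10)(1.77) / (1.21) = 3.072 m/s.
W = ΔKE = ½m(v₂² − v₁²) = 3.267 J.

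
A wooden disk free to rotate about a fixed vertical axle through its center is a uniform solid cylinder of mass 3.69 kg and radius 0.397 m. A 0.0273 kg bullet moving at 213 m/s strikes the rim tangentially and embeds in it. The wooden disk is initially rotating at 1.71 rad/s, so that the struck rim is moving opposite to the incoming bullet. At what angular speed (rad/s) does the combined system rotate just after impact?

The axle reaction passes through the axle and exerts no torque about it; angular momentum about the axle is conserved through the impact.
I_p = ½(3.69)(0.397)² = 0.2908 kg·m². Taking the sense of the bullet's angular momentum as positive, L_{bullet} = m v R = (0.0273)(213)(0.397) = 2.309 kg·m²/s.
L_i = −I_p ω_p + m v R = −(0.2908)(1.71) + 2.309 = 1.811 kg·m²/s.
After sticking, I_f = I_p + m R² = 0.2908 + (0.0273)(0.397)² = 0.2951 kg·m².
ω_f = L_i / I_f = 1.811 / 0.2951 = 6.138 rad/s.

|ω_f| ≈ 6.14 rad/s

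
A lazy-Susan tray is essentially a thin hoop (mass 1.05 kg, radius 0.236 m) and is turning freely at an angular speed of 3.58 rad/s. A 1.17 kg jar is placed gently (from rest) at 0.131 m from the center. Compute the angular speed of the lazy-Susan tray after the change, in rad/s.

ω_f ≈ 2.67 rad/s

The added mass arrives with no angular momentum about the center, and any external torque about the center is negligible, so the system's angular momentum is conserved.
I_p = (1.05)(0.236)² = 0.05848 kg·m².
Added inertia Σmr² = (1.17)(0.131)² = 0.02008 kg·m²; I_f = 0.05848 + 0.02008 = 0.07856 kg·m².
ω_f = I_p ω_i / I_f = (0.05848)(3.58) / 0.07856 = 2.665 rad/s.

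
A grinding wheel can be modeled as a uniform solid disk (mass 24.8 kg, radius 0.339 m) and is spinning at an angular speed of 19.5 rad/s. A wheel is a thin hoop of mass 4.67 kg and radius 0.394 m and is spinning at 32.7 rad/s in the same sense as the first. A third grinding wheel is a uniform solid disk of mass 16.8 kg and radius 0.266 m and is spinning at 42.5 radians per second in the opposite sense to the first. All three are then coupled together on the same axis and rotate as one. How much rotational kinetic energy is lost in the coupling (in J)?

ΔKE lost ≈ 1070 J

No external torque acts about the common axis, so total angular momentum is conserved.
Moments of inertia: I_A = ½(24.8)(0.339)² = 1.425 kg·m²; I_B = (4.67)(0.394)² = 0.7250 kg·m²; I_C = ½(16.8)(0.266)² = 0.5944 kg·m².
Taking A's sense as positive: L = (1.425)(19.5) + (0.7250)(32.7) − (0.5944)(42.5) = 26.23 kg·m²·rad/s.
Combined I = 1.425 + 0.7250 + 0.5944 = 2.744 kg·m².
ω_f = L / I = 26.23 / 2.744 = 9.559 rad/s.
KE_i = ½ΣIω² = 1195 J; KE_f = ½(2.744)(9.559)² = 125.4 J.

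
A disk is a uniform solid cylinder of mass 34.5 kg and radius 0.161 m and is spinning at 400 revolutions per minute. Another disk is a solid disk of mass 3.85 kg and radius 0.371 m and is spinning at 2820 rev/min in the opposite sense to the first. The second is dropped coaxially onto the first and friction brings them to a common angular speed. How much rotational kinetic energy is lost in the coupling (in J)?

The coupling torques are internal; angular momentum about the shared axis is conserved.
Moments of inertia: I_A = ½(34.5)(0.161)² = 0.4471 kg·m²; I_B = ½(3.85)(0.371)² = 0.2650 kg·m².
Taking A's sense as positive: L = (0.4471)(400) − (0.2650)(2820) = -568.3 kg·m²·rpm.
Combined I = 0.4471 + 0.2650 = 0.7121 kg·m².
ω_f = L / I = -568.3 / 0.7121 = -798.1 rpm.
KE_i = ½ΣIω² = 11950 J; KE_f = ½(0.7121)(83.58)² = 2487 J.

ΔKE lost ≈ 9460 J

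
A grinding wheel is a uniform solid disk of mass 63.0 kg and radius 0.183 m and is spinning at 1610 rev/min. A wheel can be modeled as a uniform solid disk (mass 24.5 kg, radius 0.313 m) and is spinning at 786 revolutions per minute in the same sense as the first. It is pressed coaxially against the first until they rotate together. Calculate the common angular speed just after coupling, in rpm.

|ω_f| ≈ 1170 rpm

The coupling torques are internal; angular momentum about the shared axis is conserved.
Moments of inertia: I_A = ½(63.0)(0.183)² = 1.055 kg·m²; I_B = ½(24.5)(0.313)² = 1.200 kg·m².
Taking A's sense as positive: L = (1.055)(1610) + (1.200)(786) = 2642 kg·m²·rpm.
Combined I = 1.055 + 1.200 = 2.255 kg·m².
ω_f = L / I = 2642 / 2.255 = 1171 rpm.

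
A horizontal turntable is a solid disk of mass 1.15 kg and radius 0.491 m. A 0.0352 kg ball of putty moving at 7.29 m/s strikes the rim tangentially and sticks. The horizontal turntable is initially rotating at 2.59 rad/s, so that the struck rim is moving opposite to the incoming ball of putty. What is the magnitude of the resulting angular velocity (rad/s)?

|ω_f| ≈ 1.58 rad/s

About the axle the impulsive forces during the collision are internal, so angular momentum about that axis is conserved.
I_p = ½(1.15)(0.491)² = 0.1386 kg·m². Taking the sense of the ball of putty's angular momentum as positive, L_{ball} = m v R = (0.0352)(7.29)(0.491) = 0.1260 kg·m²/s.
L_i = −I_p ω_p + m v R = −(0.1386)(2.59) + 0.1260 = -0.2330 kg·m²/s.
After sticking, I_f = I_p + m R² = 0.1386 + (0.0352)(0.491)² = 0.1471 kg·m².
ω_f = L_i / I_f = -0.2330 / 0.1471 = -1.584 rad/s.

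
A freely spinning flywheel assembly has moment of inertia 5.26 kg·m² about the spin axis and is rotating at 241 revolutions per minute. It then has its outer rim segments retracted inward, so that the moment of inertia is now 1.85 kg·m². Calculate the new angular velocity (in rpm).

Angular momentum about the spin axis is conserved since the torque about it is zero.
ω₂ = I₁ω₁ / I₂ = (5.260)(241 rpm) / (1.850) = 685.2 rpm.

ω₂ ≈ 685 rpm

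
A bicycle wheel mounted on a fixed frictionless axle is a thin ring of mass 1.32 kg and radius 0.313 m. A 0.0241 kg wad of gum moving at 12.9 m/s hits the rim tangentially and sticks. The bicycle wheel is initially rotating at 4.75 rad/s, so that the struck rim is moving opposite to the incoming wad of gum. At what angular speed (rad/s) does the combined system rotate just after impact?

|ω_f| ≈ 3.93 rad/s

About the axle the impulsive forces during the collision are internal, so angular momentum about that axis is conserved.
I_p = (1.32)(0.313)² = 0.1293 kg·m². Taking the sense of the wad of gum's angular momentum as positive, L_{wad} = m v R = (0.0241)(12.9)(0.313) = 0.09731 kg·m²/s.
L_i = −I_p ω_p + m v R = −(0.1293)(4.75) + 0.09731 = -0.5170 kg·m²/s.
After sticking, I_f = I_p + m R² = 0.1293 + (0.0241)(0.313)² = 0.1317 kg·m².
ω_f = L_i / I_f = -0.5170 / 0.1317 = -3.926 rad/s.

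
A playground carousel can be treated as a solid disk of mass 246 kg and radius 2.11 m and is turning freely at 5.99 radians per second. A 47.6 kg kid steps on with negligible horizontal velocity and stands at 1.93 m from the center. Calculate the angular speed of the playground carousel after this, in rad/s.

The added mass arrives with no angular momentum about the center, and any external torque about the center is negligible, so the system's angular momentum is conserved.
I_p = ½(246)(2.11)² = 547.6 kg·m².
Added inertia Σmr² = (47.6)(1.93)² = 177.3 kg·m²; I_f = 547.6 + 177.3 = 724.9 kg·m².
ω_f = I_p ω_i / I_f = (547.6)(5.99) / 724.9 = 4.525 rad/s.

ω_f ≈ 4.52 rad/s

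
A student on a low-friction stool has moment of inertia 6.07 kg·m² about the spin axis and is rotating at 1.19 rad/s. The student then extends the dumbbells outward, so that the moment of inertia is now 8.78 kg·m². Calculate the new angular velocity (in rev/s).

With no external torque about the axis, L is conserved: I₁ω₁ = I₂ω₂.
ω₂ = I₁ω₁ / I₂ = (6.070)(1.19 rad/s) / (8.780) = 0.8227 rad/s = 0.1309 rev/s.

ω₂ ≈ 0.131 rev/s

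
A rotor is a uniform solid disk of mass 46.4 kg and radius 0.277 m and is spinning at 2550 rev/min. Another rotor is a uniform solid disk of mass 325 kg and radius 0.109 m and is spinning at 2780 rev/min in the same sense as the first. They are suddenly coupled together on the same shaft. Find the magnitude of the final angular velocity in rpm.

|ω_f| ≈ 2670 rpm

The coupling torques are internal; angular momentum about the shared axis is conserved.
Moments of inertia: I_A = ½(46.4)(0.277)² = 1.780 kg·m²; I_B = ½(325)(0.109)² = 1.931 kg·m².
Taking A's sense as positive: L = (1.780)(2550) + (1.931)(2780) = 9907 kg·m²·rpm.
Combined I = 1.780 + 1.931 = 3.711 kg·m².
ω_f = L / I = 9907 / 3.711 = 2670 rpm.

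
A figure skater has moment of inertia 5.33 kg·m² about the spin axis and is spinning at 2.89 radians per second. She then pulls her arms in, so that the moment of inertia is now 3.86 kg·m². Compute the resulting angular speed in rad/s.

ω₂ ≈ 3.99 rad/s

No external torque acts about the spin axis, so angular momentum is conserved.
ω₂ = I₁ω₁ / I₂ = (5.330)(2.89 rad/s) / (3.860) = 3.991 rad/s.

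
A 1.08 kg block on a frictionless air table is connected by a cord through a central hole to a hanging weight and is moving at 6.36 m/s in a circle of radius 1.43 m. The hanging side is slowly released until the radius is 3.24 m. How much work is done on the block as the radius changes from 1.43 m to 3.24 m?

W ≈ -17.6 J

The only horizontal force on the mass is along the cord (radial), so it exerts no torque about the hole and angular momentum m v r is conserved.
v₂ = v₁ r₁ / r₂ = (6.36)(1.43) / (3.24) = 2.807 m/s.
W = ΔKE = ½m(v₂² − v₁²) = -17.59 J.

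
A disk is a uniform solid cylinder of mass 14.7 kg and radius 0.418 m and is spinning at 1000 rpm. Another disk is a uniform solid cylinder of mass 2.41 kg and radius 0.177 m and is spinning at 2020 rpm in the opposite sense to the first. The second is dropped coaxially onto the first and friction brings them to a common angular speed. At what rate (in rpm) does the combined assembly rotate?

|ω_f| ≈ 914 rpm

The coupling torques are internal; angular momentum about the shared axis is conserved.
Moments of inertia: I_A = ½(14.7)(0.418)² = 1.284 kg·m²; I_B = ½(2.41)(0.177)² = 0.03775 kg·m².
Taking A's sense as positive: L = (1.284)(1000) − (0.03775)(2020) = 1208 kg·m²·rpm.
Combined I = 1.284 + 0.03775 = 1.322 kg·m².
ω_f = L / I = 1208 / 1.322 = 913.8 rpm.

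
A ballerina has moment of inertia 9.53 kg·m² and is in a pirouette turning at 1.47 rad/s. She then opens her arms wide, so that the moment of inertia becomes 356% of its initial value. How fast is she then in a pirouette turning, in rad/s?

ω₂ ≈ 0.413 rad/s

Angular momentum about the spin axis is conserved since the torque about it is zero.
I₂ = 3.56 × 9.53 = 33.93 kg·m².
ω₂ = I₁ω₁ / I₂ = (9.530)(1.47 rad/s) / (33.93) = 0.4129 rad/s.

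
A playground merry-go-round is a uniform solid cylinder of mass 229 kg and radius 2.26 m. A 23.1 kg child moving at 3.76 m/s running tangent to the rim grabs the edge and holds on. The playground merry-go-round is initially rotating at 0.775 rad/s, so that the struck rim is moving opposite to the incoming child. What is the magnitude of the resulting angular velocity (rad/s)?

|ω_f| ≈ 0.366 rad/s

About the axle the impulsive forces during the collision are internal, so angular momentum about that axis is conserved.
I_p = ½(229)(2.26)² = 584.8 kg·m². Taking the sense of the child's angular momentum as positive, L_{child} = m v R = (23.1)(3.76)(2.26) = 196.3 kg·m²/s.
L_i = −I_p ω_p + m v R = −(584.8)(0.775) + 196.3 = -256.9 kg·m²/s.
After sticking, I_f = I_p + m R² = 584.8 + (23.1)(2.26)² = 702.8 kg·m².
ω_f = L_i / I_f = -256.9 / 702.8 = -0.3656 rad/s.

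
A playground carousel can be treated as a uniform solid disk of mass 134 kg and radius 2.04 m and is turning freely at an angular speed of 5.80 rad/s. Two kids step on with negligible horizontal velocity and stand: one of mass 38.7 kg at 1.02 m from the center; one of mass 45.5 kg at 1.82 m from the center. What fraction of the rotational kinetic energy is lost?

No external torque acts about the center; L_before = L_after.
I_p = ½(134)(2.04)² = 278.8 kg·m².
Added inertia Σmr² = (38.7)(1.02)² + (45.5)(1.82)² = 191.0 kg·m²; I_f = 278.8 + 191.0 = 469.8 kg·m².
ω_f = I_p ω_i / I_f = (278.8)(5.80) / 469.8 = 3.442 rad/s.
KE_i = ½(278.8)(5.800 rad/s)² = 4690 J; KE_f = ½(469.8)(3.442)² = 2783 J.
Fraction lost = 0.4065.

fraction ≈ 0.407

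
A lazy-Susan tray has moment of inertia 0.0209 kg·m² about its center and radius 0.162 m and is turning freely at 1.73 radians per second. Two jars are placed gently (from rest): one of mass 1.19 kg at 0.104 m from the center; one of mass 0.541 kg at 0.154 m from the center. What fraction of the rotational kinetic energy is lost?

fraction ≈ 0.552

No external torque acts about the center; L_before = L_after.
Added inertia Σmr² = (1.19)(0.104)² + (0.541)(0.154)² = 0.02570 kg·m²; I_f = 0.02090 + 0.02570 = 0.04660 kg·m².
ω_f = I_p ω_i / I_f = (0.02090)(1.73) / 0.04660 = 0.7759 rad/s.
KE_i = ½(0.02090)(1.730 rad/s)² = 0.03128 J; KE_f = ½(0.04660)(0.7759)² = 0.01403 J.
Fraction lost = 0.5515.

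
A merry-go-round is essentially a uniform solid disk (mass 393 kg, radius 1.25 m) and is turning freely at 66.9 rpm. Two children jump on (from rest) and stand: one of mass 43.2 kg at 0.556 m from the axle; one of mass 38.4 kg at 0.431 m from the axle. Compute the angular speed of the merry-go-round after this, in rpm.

ω_f ≈ 62.7 rpm

The added mass arrives with no angular momentum about the axle, and any external torque about the axle is negligible, so the system's angular momentum is conserved.
I_p = ½(393)(1.25)² = 307.0 kg·m².
Added inertia Σmr² = (43.2)(0.556)² + (38.4)(0.431)² = 20.49 kg·m²; I_f = 307.0 + 20.49 = 327.5 kg·m².
ω_f = I_p ω_i / I_f = (307.0)(66.9) / 327.5 = 62.72 rpm.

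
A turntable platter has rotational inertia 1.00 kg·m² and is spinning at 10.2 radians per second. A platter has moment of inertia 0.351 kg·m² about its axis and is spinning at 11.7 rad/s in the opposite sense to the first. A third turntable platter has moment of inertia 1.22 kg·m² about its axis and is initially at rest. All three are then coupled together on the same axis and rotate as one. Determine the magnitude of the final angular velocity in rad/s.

|ω_f| ≈ 2.37 rad/s

No external torque acts about the common axis, so total angular momentum is conserved.
Taking A's sense as positive: L = (1.000)(10.2) − (0.3510)(11.7) = 6.093 kg·m²·rad/s.
Combined I = 1.000 + 0.3510 + 1.220 = 2.571 kg·m².
ω_f = L / I = 6.093 / 2.571 = 2.370 rad/s.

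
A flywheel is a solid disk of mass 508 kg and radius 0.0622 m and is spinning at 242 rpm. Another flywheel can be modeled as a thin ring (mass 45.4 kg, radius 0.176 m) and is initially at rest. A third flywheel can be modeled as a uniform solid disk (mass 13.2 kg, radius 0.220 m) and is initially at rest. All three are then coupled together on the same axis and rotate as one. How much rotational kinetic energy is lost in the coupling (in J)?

No external torque acts about the common axis, so total angular momentum is conserved.
Moments of inertia: I_A = ½(508)(0.0622)² = 0.9827 kg·m²; I_B = (45.4)(0.176)² = 1.406 kg·m²; I_C = ½(13.2)(0.220)² = 0.3194 kg·m².
Taking A's sense as positive: L = (0.9827)(242) = 237.8 kg·m²·rpm.
Combined I = 0.9827 + 1.406 + 0.3194 = 2.708 kg·m².
ω_f = L / I = 237.8 / 2.708 = 87.80 rpm.
KE_i = ½ΣIω² = 315.6 J; KE_f = ½(2.708)(9.195)² = 114.5 J.

ΔKE lost ≈ 201 J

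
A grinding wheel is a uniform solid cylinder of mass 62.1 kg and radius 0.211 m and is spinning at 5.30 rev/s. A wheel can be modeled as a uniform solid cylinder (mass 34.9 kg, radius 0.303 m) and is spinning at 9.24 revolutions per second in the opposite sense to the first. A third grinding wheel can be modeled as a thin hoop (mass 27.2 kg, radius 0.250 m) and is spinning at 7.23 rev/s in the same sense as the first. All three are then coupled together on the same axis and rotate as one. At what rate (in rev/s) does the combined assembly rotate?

|ω_f| ≈ 1.03 rev/s

The coupling torques are internal; angular momentum about the shared axis is conserved.
Moments of inertia: I_A = ½(62.1)(0.211)² = 1.382 kg·m²; I_B = ½(34.9)(0.303)² = 1.602 kg·m²; I_C = (27.2)(0.250)² = 1.700 kg·m².
Taking A's sense as positive: L = (1.382)(5.30) − (1.602)(9.24) + (1.700)(7.23) = 4.814 kg·m²·rev/s.
Combined I = 1.382 + 1.602 + 1.700 = 4.684 kg·m².
ω_f = L / I = 4.814 / 4.684 = 1.028 rev/s.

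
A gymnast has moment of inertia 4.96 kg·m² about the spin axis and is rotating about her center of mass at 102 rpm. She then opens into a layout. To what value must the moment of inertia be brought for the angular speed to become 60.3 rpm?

Angular momentum about the spin axis is conserved since the torque about it is zero.
I₂ = I₁ω₁ / ω₂ = (4.96)(102) / (60.3) = 8.390 kg·m².

I₂ ≈ 8.39 kg·m²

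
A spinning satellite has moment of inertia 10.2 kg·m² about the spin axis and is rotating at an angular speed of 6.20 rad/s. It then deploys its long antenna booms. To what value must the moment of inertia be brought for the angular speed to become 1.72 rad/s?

Angular momentum about the spin axis is conserved since the torque about it is zero.
I₂ = I₁ω₁ / ω₂ = (10.2)(6.20) / (1.72) = 36.77 kg·m².

I₂ ≈ 36.8 kg·m²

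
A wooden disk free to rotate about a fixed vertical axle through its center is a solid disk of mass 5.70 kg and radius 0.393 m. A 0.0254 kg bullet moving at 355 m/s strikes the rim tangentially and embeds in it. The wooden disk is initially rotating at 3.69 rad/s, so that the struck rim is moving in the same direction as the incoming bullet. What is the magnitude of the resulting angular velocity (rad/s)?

About the axle the impulsive forces during the collision are internal, so angular momentum about that axis is conserved.
I_p = ½(5.70)(0.393)² = 0.4402 kg·m². Taking the sense of the bullet's angular momentum as positive, L_{bullet} = m v R = (0.0254)(355)(0.393) = 3.544 kg·m²/s.
L_i = +I_p ω_p + m v R = +(0.4402)(3.69) + 3.544 = 5.168 kg·m²/s.
After sticking, I_f = I_p + m R² = 0.4402 + (0.0254)(0.393)² = 0.4441 kg·m².
ω_f = L_i / I_f = 5.168 / 0.4441 = 11.64 rad/s.

|ω_f| ≈ 11.6 rad/s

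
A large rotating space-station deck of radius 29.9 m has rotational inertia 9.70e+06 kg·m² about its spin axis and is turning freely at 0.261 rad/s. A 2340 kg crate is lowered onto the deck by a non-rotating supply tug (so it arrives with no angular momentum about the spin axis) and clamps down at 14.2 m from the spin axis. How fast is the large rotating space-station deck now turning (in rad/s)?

No external torque acts about the spin axis; L_before = L_after.
Added inertia Σmr² = (2340)(14.2)² = 4.718e+05 kg·m²; I_f = 9.700e+06 + 4.718e+05 = 1.017e+07 kg·m².
ω_f = I_p ω_i / I_f = (9.700e+06)(0.261) / 1.017e+07 = 0.2489 rad/s.

ω_f ≈ 0.249 rad/s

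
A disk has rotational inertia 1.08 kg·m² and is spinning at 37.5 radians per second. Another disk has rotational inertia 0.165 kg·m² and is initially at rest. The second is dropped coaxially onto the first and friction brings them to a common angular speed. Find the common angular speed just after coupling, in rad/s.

The coupling torques are internal; angular momentum about the shared axis is conserved.
Taking A's sense as positive: L = (1.080)(37.5) = 40.50 kg·m²·rad/s.
Combined I = 1.080 + 0.1650 = 1.245 kg·m².
ω_f = L / I = 40.50 / 1.245 = 32.53 rad/s.

|ω_f| ≈ 32.5 rad/s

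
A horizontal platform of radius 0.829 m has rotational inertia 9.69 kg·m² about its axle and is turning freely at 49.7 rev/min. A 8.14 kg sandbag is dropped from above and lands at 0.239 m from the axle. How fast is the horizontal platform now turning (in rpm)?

The added mass arrives with no angular momentum about the axle, and any external torque about the axle is negligible, so the system's angular momentum is conserved.
Added inertia Σmr² = (8.14)(0.239)² = 0.4650 kg·m²; I_f = 9.690 + 0.4650 = 10.15 kg·m².
ω_f = I_p ω_i / I_f = (9.690)(49.7) / 10.15 = 47.42 rpm.

ω_f ≈ 47.4 rpm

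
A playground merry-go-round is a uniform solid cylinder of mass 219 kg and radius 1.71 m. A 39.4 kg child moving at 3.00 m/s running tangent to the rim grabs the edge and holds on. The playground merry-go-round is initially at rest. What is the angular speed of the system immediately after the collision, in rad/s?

|ω_f| ≈ 0.464 rad/s

The axle reaction passes through the axle and exerts no torque about it; angular momentum about the axle is conserved through the impact.
I_p = ½(219)(1.71)² = 320.2 kg·m². Taking the sense of the child's angular momentum as positive, L_{child} = m v R = (39.4)(3.00)(1.71) = 202.1 kg·m²/s.
L_i = 0 + 202.1 = 202.1 kg·m²/s.
After sticking, I_f = I_p + m R² = 320.2 + (39.4)(1.71)² = 435.4 kg·m².
ω_f = L_i / I_f = 202.1 / 435.4 = 0.4642 rad/s.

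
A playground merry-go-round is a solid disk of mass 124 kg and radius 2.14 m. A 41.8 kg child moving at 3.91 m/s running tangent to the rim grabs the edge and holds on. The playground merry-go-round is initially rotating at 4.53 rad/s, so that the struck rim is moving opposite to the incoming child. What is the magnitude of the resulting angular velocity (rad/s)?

|ω_f| ≈ 1.97 rad/s

The axle reaction passes through the axle and exerts no torque about it; angular momentum about the axle is conserved through the impact.
I_p = ½(124)(2.14)² = 283.9 kg·m². Taking the sense of the child's angular momentum as positive, L_{child} = m v R = (41.8)(3.91)(2.14) = 349.8 kg·m²/s.
L_i = −I_p ω_p + m v R = −(283.9)(4.53) + 349.8 = -936.5 kg·m²/s.
After sticking, I_f = I_p + m R² = 283.9 + (41.8)(2.14)² = 475.4 kg·m².
ω_f = L_i / I_f = -936.5 / 475.4 = -1.970 rad/s.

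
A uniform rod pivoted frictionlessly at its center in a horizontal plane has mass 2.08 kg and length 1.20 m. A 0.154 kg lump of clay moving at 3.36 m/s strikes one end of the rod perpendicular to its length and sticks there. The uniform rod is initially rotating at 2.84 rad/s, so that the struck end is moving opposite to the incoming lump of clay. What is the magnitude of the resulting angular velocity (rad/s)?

|ω_f| ≈ 1.31 rad/s

About the pivot the impulsive forces during the collision are internal, so angular momentum about that axis is conserved.
I_p = (1/12)(2.08)(1.20)² = 0.2496 kg·m². Taking the sense of the lump of clay's angular momentum as positive, L_{lump} = m v R = (0.154)(3.36)(1.20/2) = 0.3105 kg·m²/s.
L_i = −I_p ω_p + m v R = −(0.2496)(2.84) + 0.3105 = -0.3984 kg·m²/s.
After sticking, I_f = I_p + m R² = 0.2496 + (0.154)(1.20/2)² = 0.3050 kg·m².
ω_f = L_i / I_f = -0.3984 / 0.3050 = -1.306 rad/s.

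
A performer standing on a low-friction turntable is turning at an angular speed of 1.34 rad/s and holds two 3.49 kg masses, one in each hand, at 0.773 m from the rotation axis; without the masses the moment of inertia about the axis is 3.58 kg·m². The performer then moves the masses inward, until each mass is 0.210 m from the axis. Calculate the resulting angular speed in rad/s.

Angular momentum about the spin axis is conserved since the torque about it is zero.
I₁ = 3.58 + 2(3.49)(0.773)² = 7.751 kg·m²; I₂ = 3.58 + 2(3.49)(0.210)² = 3.888 kg·m².
ω₂ = I₁ω₁ / I₂ = (7.751)(1.34 rad/s) / (3.888) = 2.671 rad/s.

ω₂ ≈ 2.67 rad/s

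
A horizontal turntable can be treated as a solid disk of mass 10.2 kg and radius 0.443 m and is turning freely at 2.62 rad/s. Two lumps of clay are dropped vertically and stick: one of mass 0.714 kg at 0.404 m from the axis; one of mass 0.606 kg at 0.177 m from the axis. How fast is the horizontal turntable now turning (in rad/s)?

ω_f ≈ 2.31 rad/s

No external torque acts about the axis; L_before = L_after.
I_p = ½(10.2)(0.443)² = 1.001 kg·m².
Added inertia Σmr² = (0.714)(0.404)² + (0.606)(0.177)² = 0.1355 kg·m²; I_f = 1.001 + 0.1355 = 1.136 kg·m².
ω_f = I_p ω_i / I_f = (1.001)(2.62) / 1.136 = 2.308 rad/s.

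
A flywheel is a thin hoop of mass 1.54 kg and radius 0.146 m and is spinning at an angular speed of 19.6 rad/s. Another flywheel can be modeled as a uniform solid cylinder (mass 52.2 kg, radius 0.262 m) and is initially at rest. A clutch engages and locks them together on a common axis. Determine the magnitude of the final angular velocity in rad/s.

The coupling torques are internal; angular momentum about the shared axis is conserved.
Moments of inertia: I_A = (1.54)(0.146)² = 0.03283 kg·m²; I_B = ½(52.2)(0.262)² = 1.792 kg·m².
Taking A's sense as positive: L = (0.03283)(19.6) = 0.6434 kg·m²·rad/s.
Combined I = 0.03283 + 1.792 = 1.824 kg·m².
ω_f = L / I = 0.6434 / 1.824 = 0.3527 rad/s.

|ω_f| ≈ 0.353 rad/s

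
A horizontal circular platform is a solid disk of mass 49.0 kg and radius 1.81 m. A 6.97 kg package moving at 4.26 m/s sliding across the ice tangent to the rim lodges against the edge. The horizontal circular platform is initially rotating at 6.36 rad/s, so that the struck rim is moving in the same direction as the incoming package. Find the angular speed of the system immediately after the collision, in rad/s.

The axle reaction passes through the central axle and exerts no torque about it; angular momentum about the central axle is conserved through the impact.
I_p = ½(49.0)(1.81)² = 80.26 kg·m². Taking the sense of the package's angular momentum as positive, L_{package} = m v R = (6.97)(4.26)(1.81) = 53.74 kg·m²/s.
L_i = +I_p ω_p + m v R = +(80.26)(6.36) + 53.74 = 564.2 kg·m²/s.
After sticking, I_f = I_p + m R² = 80.26 + (6.97)(1.81)² = 103.1 kg·m².
ω_f = L_i / I_f = 564.2 / 103.1 = 5.473 rad/s.

|ω_f| ≈ 5.47 rad/s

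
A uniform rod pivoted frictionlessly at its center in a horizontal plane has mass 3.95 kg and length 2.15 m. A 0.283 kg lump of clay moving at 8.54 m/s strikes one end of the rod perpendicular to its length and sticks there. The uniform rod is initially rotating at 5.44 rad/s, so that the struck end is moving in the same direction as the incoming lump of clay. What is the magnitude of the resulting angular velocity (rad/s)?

About the pivot the impulsive forces during the collision are internal, so angular momentum about that axis is conserved.
I_p = (1/12)(3.95)(2.15)² = 1.522 kg·m². Taking the sense of the lump of clay's angular momentum as positive, L_{lump} = m v R = (0.283)(8.54)(2.15/2) = 2.598 kg·m²/s.
L_i = +I_p ω_p + m v R = +(1.522)(5.44) + 2.598 = 10.88 kg·m²/s.
After sticking, I_f = I_p + m R² = 1.522 + (0.283)(2.15/2)² = 1.849 kg·m².
ω_f = L_i / I_f = 10.88 / 1.849 = 5.883 rad/s.

|ω_f| ≈ 5.88 rad/s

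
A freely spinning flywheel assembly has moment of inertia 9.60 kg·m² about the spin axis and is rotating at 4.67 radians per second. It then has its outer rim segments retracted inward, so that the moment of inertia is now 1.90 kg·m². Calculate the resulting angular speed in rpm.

No external torque acts about the spin axis, so angular momentum is conserved.
ω₂ = I₁ω₁ / I₂ = (9.600)(4.67 rad/s) / (1.900) = 23.60 rad/s = 225.3 rpm.

ω₂ ≈ 225 rpm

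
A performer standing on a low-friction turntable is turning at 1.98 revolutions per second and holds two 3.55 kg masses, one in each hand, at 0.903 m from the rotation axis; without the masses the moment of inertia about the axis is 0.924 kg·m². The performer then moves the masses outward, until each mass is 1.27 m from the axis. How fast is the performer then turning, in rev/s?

With no external torque about the axis, L is conserved: I₁ω₁ = I₂ω₂.
I₁ = 0.924 + 2(3.55)(0.903)² = 6.713 kg·m²; I₂ = 0.924 + 2(3.55)(1.27)² = 12.38 kg·m².
ω₂ = I₁ω₁ / I₂ = (6.713)(1.98 rev/s) / (12.38) = 1.074 rev/s.

ω₂ ≈ 1.07 rev/s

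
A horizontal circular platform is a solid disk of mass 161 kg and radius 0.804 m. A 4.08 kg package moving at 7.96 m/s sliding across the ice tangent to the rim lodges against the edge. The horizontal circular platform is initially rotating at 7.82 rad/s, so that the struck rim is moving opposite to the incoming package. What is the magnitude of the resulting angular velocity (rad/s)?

|ω_f| ≈ 6.97 rad/s

About the central axle the impulsive forces during the collision are internal, so angular momentum about that axis is conserved.
I_p = ½(161)(0.804)² = 52.04 kg·m². Taking the sense of the package's angular momentum as positive, L_{package} = m v R = (4.08)(7.96)(0.804) = 26.11 kg·m²/s.
L_i = −I_p ω_p + m v R = −(52.04)(7.82) + 26.11 = -380.8 kg·m²/s.
After sticking, I_f = I_p + m R² = 52.04 + (4.08)(0.804)² = 54.67 kg·m².
ω_f = L_i / I_f = -380.8 / 54.67 = -6.965 rad/s.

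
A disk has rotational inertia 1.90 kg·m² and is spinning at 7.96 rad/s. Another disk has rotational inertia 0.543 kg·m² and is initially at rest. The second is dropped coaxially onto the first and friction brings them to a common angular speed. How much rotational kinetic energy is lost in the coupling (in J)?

ΔKE lost ≈ 13.4 J

The coupling torques are internal; angular momentum about the shared axis is conserved.
Taking A's sense as positive: L = (1.900)(7.96) = 15.12 kg·m²·rad/s.
Combined I = 1.900 + 0.5430 = 2.443 kg·m².
ω_f = L / I = 15.12 / 2.443 = 6.191 rad/s.
KE_i = ½ΣIω² = 60.19 J; KE_f = ½(2.443)(6.191)² = 46.81 J.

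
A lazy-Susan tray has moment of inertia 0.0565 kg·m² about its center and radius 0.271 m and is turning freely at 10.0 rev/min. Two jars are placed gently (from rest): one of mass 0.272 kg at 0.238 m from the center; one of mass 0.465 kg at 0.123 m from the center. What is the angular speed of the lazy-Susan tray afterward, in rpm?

No external torque acts about the center; L_before = L_after.
Added inertia Σmr² = (0.272)(0.238)² + (0.465)(0.123)² = 0.02244 kg·m²; I_f = 0.05650 + 0.02244 = 0.07894 kg·m².
ω_f = I_p ω_i / I_f = (0.05650)(10.0) / 0.07894 = 7.157 rpm.

ω_f ≈ 7.16 rpm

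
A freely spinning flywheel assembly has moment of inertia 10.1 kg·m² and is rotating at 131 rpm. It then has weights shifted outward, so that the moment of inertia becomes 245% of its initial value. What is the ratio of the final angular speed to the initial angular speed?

ω₂/ω₁ ≈ 0.408

Angular momentum about the spin axis is conserved since the torque about it is zero.
I₂ = 2.45 × 10.1 = 24.75 kg·m².
ω₂/ω₁ = I₁/I₂ = 10.10 / 24.75 = 0.4082.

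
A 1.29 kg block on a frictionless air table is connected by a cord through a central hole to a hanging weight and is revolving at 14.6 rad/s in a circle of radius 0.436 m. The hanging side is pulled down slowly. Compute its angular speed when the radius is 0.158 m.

The constraining force is radial, so m r² ω about the center is conserved.
ω₂ = ω₁ (r₁/r₂)² = (14.6)(0.436/0.158)² = 111.2 rad/s.

ω₂ ≈ 111 rad/s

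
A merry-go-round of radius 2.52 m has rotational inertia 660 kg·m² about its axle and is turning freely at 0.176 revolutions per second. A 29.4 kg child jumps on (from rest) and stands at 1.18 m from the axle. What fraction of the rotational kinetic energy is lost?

fraction ≈ 0.0584

No external torque acts about the axle; L_before = L_after.
Added inertia Σmr² = (29.4)(1.18)² = 40.94 kg·m²; I_f = 660.0 + 40.94 = 700.9 kg·m².
ω_f = I_p ω_i / I_f = (660.0)(0.176) / 700.9 = 0.1657 rev/s.
KE_i = ½(660.0)(1.106 rad/s)² = 403.6 J; KE_f = ½(700.9)(1.041)² = 380.0 J.
Fraction lost = 0.05840.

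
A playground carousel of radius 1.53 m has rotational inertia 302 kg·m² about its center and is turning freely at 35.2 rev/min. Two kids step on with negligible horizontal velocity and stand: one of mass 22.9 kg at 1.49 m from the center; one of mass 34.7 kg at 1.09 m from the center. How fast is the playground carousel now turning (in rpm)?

ω_f ≈ 27.0 rpm

The added mass arrives with no angular momentum about the center, and any external torque about the center is negligible, so the system's angular momentum is conserved.
Added inertia Σmr² = (22.9)(1.49)² + (34.7)(1.09)² = 92.07 kg·m²; I_f = 302.0 + 92.07 = 394.1 kg·m².
ω_f = I_p ω_i / I_f = (302.0)(35.2) / 394.1 = 26.98 rpm.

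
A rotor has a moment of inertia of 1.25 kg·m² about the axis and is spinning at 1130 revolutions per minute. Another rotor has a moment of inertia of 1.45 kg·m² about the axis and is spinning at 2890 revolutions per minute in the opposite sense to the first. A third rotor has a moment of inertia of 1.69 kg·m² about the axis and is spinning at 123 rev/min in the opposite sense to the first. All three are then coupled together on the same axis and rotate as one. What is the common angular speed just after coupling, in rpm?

|ω_f| ≈ 680 rpm

No external torque acts about the common axis, so total angular momentum is conserved.
Taking A's sense as positive: L = (1.250)(1130) − (1.450)(2890) − (1.690)(123) = -2986 kg·m²·rpm.
Combined I = 1.250 + 1.450 + 1.690 = 4.390 kg·m².
ω_f = L / I = -2986 / 4.390 = -680.2 rpm.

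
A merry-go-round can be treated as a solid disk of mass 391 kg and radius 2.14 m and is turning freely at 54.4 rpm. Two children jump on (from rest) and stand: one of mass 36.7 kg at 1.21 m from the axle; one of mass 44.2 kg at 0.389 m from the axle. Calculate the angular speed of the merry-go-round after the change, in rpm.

ω_f ≈ 51.0 rpm

No external torque acts about the axle; L_before = L_after.
I_p = ½(391)(2.14)² = 895.3 kg·m².
Added inertia Σmr² = (36.7)(1.21)² + (44.2)(0.389)² = 60.42 kg·m²; I_f = 895.3 + 60.42 = 955.7 kg·m².
ω_f = I_p ω_i / I_f = (895.3)(54.4) / 955.7 = 50.96 rpm.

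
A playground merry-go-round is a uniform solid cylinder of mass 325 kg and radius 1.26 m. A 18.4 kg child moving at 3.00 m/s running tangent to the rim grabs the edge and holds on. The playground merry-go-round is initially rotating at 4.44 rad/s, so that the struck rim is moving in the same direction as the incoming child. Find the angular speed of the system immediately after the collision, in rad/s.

The axle reaction passes through the axle and exerts no torque about it; angular momentum about the axle is conserved through the impact.
I_p = ½(325)(1.26)² = 258.0 kg·m². Taking the sense of the child's angular momentum as positive, L_{child} = m v R = (18.4)(3.00)(1.26) = 69.55 kg·m²/s.
L_i = +I_p ω_p + m v R = +(258.0)(4.44) + 69.55 = 1215 kg·m²/s.
After sticking, I_f = I_p + m R² = 258.0 + (18.4)(1.26)² = 287.2 kg·m².
ω_f = L_i / I_f = 1215 / 287.2 = 4.231 rad/s.

|ω_f| ≈ 4.23 rad/s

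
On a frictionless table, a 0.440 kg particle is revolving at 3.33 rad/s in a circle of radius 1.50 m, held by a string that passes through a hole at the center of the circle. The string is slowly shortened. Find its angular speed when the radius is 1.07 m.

ω₂ ≈ 6.54 rad/s

The constraining force is radial, so m r² ω about the center is conserved.
ω₂ = ω₁ (r₁/r₂)² = (3.33)(1.50/1.07)² = 6.544 rad/s.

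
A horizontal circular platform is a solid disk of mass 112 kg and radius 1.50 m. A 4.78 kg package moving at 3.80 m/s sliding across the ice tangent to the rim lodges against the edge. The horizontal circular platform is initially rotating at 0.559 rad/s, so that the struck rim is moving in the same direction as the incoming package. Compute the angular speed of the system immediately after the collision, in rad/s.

The axle reaction passes through the central axle and exerts no torque about it; angular momentum about the central axle is conserved through the impact.
I_p = ½(112)(1.50)² = 126.0 kg·m². Taking the sense of the package's angular momentum as positive, L_{package} = m v R = (4.78)(3.80)(1.50) = 27.25 kg·m²/s.
L_i = +I_p ω_p + m v R = +(126.0)(0.559) + 27.25 = 97.68 kg·m²/s.
After sticking, I_f = I_p + m R² = 126.0 + (4.78)(1.50)² = 136.8 kg·m².
ω_f = L_i / I_f = 97.68 / 136.8 = 0.7143 rad/s.

|ω_f| ≈ 0.714 rad/s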